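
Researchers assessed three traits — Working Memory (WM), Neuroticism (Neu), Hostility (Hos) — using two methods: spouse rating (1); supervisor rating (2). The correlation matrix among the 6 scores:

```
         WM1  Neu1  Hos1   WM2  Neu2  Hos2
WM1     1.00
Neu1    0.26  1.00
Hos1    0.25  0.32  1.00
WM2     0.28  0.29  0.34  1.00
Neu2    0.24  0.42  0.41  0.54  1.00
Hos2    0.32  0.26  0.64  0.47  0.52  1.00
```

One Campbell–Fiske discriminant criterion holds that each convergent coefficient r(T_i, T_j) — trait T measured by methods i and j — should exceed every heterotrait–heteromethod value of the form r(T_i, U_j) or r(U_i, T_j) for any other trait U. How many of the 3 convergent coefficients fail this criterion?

1

Checking each validity diagonal entry against its comparison values:
WM (methods 1·2): 0.28 vs {0.24, 0.29, 0.32, 0.34} → fail.
Neu (methods 1·2): 0.42 vs {0.29, 0.24, 0.26, 0.41} → pass.
Hos (methods 1·2): 0.64 vs {0.34, 0.32, 0.41, 0.26} → pass.
1 of 3 fail.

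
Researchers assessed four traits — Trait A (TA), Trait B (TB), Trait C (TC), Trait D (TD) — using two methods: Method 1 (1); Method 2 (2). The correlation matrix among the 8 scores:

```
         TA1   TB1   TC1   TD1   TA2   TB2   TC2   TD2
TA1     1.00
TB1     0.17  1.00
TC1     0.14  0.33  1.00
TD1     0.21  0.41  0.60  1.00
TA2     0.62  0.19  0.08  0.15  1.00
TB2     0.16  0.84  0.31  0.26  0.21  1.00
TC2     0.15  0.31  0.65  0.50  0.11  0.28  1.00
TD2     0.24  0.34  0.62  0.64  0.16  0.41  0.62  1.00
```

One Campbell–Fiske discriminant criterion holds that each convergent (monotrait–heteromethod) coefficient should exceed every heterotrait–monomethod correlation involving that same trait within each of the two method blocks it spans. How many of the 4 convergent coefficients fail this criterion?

Checking each validity diagonal entry against its comparison values:
TA (methods 1·2): 0.62 vs {0.17, 0.21, 0.14, 0.11, 0.21, 0.16} → pass.
TB (methods 1·2): 0.84 vs {0.17, 0.21, 0.33, 0.28, 0.41, 0.41} → pass.
TC (methods 1·2): 0.65 vs {0.14, 0.11, 0.33, 0.28, 0.60, 0.62} → pass.
TD (methods 1·2): 0.64 vs {0.21, 0.16, 0.41, 0.41, 0.60, 0.62} → pass.
0 of 4 fail.

0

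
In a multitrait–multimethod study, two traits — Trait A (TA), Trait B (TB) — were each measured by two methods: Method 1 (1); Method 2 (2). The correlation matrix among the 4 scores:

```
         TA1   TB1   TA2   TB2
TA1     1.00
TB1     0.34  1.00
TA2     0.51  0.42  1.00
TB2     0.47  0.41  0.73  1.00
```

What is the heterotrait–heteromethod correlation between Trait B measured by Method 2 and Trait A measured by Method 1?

0.47

Different traits and methods: r(TB2, TA1) = 0.47.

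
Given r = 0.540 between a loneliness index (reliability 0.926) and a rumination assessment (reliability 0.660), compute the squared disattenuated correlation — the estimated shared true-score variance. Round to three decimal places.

0.477

Disattenuated r = 0.540 / √(0.926 × 0.660) = 0.540 / 0.7818 = 0.6907.
Shared true-score variance = 0.6907² = 0.4771 ≈ 0.477.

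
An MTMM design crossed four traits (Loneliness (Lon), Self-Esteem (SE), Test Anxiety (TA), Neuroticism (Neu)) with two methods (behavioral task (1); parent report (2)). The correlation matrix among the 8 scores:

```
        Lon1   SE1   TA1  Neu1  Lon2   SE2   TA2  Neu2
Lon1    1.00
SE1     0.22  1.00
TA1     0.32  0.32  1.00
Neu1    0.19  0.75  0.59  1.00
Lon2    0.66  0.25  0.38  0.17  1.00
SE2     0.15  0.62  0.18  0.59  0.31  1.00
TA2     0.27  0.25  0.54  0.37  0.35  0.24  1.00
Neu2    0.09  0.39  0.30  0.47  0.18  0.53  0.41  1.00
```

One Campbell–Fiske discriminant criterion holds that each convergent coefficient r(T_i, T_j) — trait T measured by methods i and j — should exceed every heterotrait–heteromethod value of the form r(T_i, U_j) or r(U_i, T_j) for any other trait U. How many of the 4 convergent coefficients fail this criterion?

1

Convergent coefficients and their comparison sets:
Lon (methods 1·2): 0.66 vs {0.15, 0.25, 0.27, 0.38, 0.09, 0.17} → pass.
SE (methods 1·2): 0.62 vs {0.25, 0.15, 0.25, 0.18, 0.39, 0.59} → pass.
TA (methods 1·2): 0.54 vs {0.38, 0.27, 0.18, 0.25, 0.30, 0.37} → pass.
Neu (methods 1·2): 0.47 vs {0.17, 0.09, 0.59, 0.39, 0.37, 0.30} → fail.
1 of 4 fail.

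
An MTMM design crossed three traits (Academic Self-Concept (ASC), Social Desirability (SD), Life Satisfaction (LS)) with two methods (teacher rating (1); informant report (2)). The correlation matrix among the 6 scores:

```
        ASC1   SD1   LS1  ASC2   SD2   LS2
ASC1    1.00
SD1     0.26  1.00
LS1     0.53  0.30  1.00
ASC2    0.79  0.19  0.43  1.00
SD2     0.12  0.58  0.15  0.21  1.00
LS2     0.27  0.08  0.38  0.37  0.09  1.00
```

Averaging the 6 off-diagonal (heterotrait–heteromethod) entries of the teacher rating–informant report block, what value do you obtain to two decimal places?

0.21

HTHM values (method 1 × method 2): 0.12, 0.27, 0.19, 0.08, 0.43, 0.15; mean = 1.24/6 = 0.21.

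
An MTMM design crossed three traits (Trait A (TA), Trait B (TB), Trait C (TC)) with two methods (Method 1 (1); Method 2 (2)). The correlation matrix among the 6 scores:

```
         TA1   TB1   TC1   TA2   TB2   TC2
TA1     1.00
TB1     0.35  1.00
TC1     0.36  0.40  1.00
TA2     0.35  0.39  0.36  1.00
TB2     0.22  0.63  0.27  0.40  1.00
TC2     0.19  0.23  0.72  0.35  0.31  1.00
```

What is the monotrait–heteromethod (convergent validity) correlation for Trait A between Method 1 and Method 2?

0.35

Same trait (TA), different methods: r(TA1, TA2) = 0.35.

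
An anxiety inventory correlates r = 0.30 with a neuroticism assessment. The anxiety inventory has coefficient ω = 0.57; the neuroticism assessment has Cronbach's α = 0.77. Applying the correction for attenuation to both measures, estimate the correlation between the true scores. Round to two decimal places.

r_true = r_obs / √(r_xx · r_yy) = 0.30 / √(0.57 × 0.77) = 0.30 / √0.4389 = 0.30 / 0.6625 ≈ 0.45.

0.45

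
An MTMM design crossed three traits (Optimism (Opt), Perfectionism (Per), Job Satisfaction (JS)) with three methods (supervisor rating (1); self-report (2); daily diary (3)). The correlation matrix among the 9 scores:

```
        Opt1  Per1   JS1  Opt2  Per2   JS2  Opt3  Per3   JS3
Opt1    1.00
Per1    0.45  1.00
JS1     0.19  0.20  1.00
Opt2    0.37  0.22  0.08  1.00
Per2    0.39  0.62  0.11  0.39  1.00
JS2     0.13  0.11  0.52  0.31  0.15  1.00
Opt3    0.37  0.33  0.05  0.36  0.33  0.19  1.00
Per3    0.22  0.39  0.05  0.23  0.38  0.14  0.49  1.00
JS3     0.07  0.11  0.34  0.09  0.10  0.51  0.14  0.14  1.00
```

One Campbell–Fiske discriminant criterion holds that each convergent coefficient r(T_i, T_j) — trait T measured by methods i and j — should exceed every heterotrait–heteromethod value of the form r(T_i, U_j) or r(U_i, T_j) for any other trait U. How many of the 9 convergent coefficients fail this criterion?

1

Convergent coefficients and their comparison sets:
Opt (methods 1·2): 0.37 vs {0.39, 0.22, 0.13, 0.08} → fail.
Opt (methods 1·3): 0.37 vs {0.22, 0.33, 0.07, 0.05} → pass.
Opt (methods 2·3): 0.36 vs {0.23, 0.33, 0.09, 0.19} → pass.
Per (methods 1·2): 0.62 vs {0.22, 0.39, 0.11, 0.11} → pass.
Per (methods 1·3): 0.39 vs {0.33, 0.22, 0.11, 0.05} → pass.
Per (methods 2·3): 0.38 vs {0.33, 0.23, 0.10, 0.14} → pass.
JS (methods 1·2): 0.52 vs {0.08, 0.13, 0.11, 0.11} → pass.
JS (methods 1·3): 0.34 vs {0.05, 0.07, 0.05, 0.11} → pass.
JS (methods 2·3): 0.51 vs {0.19, 0.09, 0.14, 0.10} → pass.
1 of 9 fail.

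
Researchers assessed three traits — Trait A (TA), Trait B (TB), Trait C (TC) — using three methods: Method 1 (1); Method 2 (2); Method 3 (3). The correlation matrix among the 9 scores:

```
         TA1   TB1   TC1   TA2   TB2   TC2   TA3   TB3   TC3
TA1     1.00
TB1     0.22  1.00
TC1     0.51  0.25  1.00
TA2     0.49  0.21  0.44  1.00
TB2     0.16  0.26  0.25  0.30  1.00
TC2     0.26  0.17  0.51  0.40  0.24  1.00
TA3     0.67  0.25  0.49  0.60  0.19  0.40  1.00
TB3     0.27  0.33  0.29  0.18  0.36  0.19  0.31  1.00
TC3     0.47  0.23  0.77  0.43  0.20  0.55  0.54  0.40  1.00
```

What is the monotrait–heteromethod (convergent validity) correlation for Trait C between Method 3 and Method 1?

0.77

Same trait (TC), different methods: r(TC3, TC1) = 0.77.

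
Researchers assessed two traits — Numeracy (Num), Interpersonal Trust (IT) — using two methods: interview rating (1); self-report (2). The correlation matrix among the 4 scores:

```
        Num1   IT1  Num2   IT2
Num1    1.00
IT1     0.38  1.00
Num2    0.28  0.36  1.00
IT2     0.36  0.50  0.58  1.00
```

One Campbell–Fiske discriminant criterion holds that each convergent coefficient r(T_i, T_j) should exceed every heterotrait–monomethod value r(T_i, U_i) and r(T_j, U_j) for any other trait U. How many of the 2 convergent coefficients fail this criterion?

2

Checking each validity diagonal entry against its comparison values:
Num (methods 1·2): 0.28 vs {0.38, 0.58} → fail.
IT (methods 1·2): 0.50 vs {0.38, 0.58} → fail.
2 of 2 fail.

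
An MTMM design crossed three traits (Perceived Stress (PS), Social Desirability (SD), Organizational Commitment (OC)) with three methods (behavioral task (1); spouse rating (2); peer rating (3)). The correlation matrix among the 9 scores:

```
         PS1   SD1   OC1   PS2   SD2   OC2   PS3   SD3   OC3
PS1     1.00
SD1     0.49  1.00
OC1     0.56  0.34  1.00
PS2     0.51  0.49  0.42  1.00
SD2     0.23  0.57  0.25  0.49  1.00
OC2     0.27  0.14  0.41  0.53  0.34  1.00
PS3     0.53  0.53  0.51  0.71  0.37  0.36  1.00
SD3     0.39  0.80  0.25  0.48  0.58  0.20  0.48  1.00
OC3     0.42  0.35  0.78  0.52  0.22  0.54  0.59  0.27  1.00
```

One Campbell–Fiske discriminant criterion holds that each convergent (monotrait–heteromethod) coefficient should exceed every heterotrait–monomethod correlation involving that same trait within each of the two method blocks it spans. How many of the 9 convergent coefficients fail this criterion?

4

Checking each validity diagonal entry against its comparison values:
PS (methods 1·2): 0.51 vs {0.49, 0.49, 0.56, 0.53} → fail.
PS (methods 1·3): 0.53 vs {0.49, 0.48, 0.56, 0.59} → fail.
PS (methods 2·3): 0.71 vs {0.49, 0.48, 0.53, 0.59} → pass.
SD (methods 1·2): 0.57 vs {0.49, 0.49, 0.34, 0.34} → pass.
SD (methods 1·3): 0.80 vs {0.49, 0.48, 0.34, 0.27} → pass.
SD (methods 2·3): 0.58 vs {0.49, 0.48, 0.34, 0.27} → pass.
OC (methods 1·2): 0.41 vs {0.56, 0.53, 0.34, 0.34} → fail.
OC (methods 1·3): 0.78 vs {0.56, 0.59, 0.34, 0.27} → pass.
OC (methods 2·3): 0.54 vs {0.53, 0.59, 0.34, 0.27} → fail.
4 of 9 fail.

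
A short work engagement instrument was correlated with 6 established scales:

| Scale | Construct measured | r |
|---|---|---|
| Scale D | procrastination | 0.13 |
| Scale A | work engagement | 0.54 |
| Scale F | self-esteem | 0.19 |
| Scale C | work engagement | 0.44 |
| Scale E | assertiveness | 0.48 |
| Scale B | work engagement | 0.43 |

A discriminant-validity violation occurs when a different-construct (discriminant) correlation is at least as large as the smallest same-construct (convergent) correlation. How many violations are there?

Convergent (same construct = work engagement): Scale A, Scale C, Scale B.
Smallest convergent = 0.43. Discriminant values: 0.13, 0.19, 0.48; count ≥ 0.43 → 1.

1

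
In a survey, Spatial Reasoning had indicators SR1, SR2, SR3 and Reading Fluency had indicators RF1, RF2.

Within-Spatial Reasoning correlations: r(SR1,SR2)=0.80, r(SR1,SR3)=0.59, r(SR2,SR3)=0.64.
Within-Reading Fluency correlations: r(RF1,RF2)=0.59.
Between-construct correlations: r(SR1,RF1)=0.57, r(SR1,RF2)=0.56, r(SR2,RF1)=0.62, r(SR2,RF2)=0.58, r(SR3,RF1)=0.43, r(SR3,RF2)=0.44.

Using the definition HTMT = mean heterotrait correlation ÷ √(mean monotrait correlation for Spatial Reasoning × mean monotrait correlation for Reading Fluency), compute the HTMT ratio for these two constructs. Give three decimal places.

0.844

Mean heterotrait r = 3.20/6 = 0.5333.
Mean within-SR = 2.03/3 = 0.6767; mean within-RF = 0.59/1 = 0.5900.
Geometric mean = √(0.6767 × 0.5900) = 0.6319.
HTMT = 0.5333 / 0.6319 = 0.844.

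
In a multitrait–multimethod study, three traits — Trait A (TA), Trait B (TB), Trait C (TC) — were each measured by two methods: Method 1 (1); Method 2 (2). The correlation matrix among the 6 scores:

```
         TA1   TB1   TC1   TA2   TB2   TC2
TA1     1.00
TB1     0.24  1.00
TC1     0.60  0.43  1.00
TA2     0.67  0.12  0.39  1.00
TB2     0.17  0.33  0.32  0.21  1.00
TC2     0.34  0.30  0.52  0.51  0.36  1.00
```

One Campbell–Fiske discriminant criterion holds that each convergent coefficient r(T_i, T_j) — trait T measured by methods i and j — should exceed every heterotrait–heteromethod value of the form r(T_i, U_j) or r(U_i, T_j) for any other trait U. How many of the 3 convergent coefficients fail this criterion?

Convergent coefficients and their comparison sets:
TA (methods 1·2): 0.67 vs {0.17, 0.12, 0.34, 0.39} → pass.
TB (methods 1·2): 0.33 vs {0.12, 0.17, 0.30, 0.32} → pass.
TC (methods 1·2): 0.52 vs {0.39, 0.34, 0.32, 0.30} → pass.
0 of 3 fail.

0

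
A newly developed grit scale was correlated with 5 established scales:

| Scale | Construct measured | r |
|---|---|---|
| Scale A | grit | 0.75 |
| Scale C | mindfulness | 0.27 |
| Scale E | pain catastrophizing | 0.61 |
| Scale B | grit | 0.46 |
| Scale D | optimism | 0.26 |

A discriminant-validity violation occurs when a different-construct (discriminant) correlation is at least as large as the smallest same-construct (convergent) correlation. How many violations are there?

Convergent (same construct = grit): Scale A, Scale B.
Smallest convergent = 0.46. Discriminant values: 0.27, 0.61, 0.26; count ≥ 0.46 → 1.

1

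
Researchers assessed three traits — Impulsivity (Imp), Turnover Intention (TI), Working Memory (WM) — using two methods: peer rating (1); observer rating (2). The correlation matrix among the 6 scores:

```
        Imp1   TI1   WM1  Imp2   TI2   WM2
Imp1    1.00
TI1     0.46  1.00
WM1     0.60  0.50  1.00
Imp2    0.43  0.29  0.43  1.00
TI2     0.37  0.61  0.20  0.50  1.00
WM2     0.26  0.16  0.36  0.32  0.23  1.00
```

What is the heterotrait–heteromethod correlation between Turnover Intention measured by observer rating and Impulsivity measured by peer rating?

Different traits and methods: r(TI2, Imp1) = 0.37.

0.37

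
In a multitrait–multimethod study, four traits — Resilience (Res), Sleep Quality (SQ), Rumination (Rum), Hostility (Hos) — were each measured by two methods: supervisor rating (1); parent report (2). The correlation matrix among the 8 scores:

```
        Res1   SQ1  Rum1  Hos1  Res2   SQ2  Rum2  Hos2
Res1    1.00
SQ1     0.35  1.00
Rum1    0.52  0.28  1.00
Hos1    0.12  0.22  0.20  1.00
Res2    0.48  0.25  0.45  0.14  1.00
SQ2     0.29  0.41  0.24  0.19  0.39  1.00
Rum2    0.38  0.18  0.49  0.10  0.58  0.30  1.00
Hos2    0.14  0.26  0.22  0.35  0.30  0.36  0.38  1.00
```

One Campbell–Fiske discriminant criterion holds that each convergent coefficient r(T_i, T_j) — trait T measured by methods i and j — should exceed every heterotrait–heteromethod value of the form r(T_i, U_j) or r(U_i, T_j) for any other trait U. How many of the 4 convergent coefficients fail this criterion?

0

Convergent coefficients and their comparison sets:
Res (methods 1·2): 0.48 vs {0.29, 0.25, 0.38, 0.45, 0.14, 0.14} → pass.
SQ (methods 1·2): 0.41 vs {0.25, 0.29, 0.18, 0.24, 0.26, 0.19} → pass.
Rum (methods 1·2): 0.49 vs {0.45, 0.38, 0.24, 0.18, 0.22, 0.10} → pass.
Hos (methods 1·2): 0.35 vs {0.14, 0.14, 0.19, 0.26, 0.10, 0.22} → pass.
0 of 4 fail.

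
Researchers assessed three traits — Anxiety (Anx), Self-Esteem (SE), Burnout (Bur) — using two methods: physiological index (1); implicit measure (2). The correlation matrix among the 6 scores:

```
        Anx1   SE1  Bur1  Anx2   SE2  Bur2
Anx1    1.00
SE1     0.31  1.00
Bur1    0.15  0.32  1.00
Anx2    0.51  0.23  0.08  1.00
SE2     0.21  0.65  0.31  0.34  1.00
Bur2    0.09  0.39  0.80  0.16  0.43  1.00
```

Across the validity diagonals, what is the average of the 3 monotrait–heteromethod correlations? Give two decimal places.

0.65

Convergent values: 0.51, 0.65, 0.80; mean = 1.96/3 = 0.65.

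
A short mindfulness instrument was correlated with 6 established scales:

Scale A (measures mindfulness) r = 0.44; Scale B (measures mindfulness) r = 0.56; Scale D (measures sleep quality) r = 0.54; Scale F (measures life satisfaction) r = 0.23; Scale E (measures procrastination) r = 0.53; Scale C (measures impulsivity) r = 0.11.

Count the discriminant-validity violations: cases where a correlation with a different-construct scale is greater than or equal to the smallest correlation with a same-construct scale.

2

Convergent (same construct = mindfulness): Scale A, Scale B.
Smallest convergent = 0.44. Discriminant values: 0.54, 0.23, 0.53, 0.11; count ≥ 0.44 → 2.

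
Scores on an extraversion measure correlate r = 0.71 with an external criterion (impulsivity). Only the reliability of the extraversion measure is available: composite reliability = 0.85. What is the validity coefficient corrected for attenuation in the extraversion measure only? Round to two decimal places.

Single correction: r_c = r_obs / √r_xx = 0.71 / √0.85 = 0.71 / 0.9220 ≈ 0.77.

0.77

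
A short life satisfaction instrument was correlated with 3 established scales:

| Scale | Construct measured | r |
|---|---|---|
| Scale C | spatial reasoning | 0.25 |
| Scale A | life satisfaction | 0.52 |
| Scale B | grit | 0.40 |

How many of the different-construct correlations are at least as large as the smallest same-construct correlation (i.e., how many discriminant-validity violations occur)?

0

Convergent (same construct = life satisfaction): Scale A.
Smallest convergent = 0.52. Discriminant values: 0.25, 0.40; count ≥ 0.52 → 0.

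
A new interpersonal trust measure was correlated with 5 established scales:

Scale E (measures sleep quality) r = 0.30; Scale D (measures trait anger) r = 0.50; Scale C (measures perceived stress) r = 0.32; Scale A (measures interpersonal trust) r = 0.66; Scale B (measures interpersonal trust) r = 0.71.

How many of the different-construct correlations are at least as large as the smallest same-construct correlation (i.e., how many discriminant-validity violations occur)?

0

Convergent (same construct = interpersonal trust): Scale A, Scale B.
Smallest convergent = 0.66. Discriminant values: 0.30, 0.50, 0.32; count ≥ 0.66 → 0.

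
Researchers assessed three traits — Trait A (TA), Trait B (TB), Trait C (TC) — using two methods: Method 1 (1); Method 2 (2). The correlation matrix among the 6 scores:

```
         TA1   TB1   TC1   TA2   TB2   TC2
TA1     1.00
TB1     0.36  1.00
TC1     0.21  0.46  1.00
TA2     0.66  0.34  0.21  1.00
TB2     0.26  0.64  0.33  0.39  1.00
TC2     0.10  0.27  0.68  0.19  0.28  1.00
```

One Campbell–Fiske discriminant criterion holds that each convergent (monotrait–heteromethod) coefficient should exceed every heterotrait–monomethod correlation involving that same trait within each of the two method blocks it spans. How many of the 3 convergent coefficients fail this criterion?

Checking each validity diagonal entry against its comparison values:
TA (methods 1·2): 0.66 vs {0.36, 0.39, 0.21, 0.19} → pass.
TB (methods 1·2): 0.64 vs {0.36, 0.39, 0.46, 0.28} → pass.
TC (methods 1·2): 0.68 vs {0.21, 0.19, 0.46, 0.28} → pass.
0 of 3 fail.

0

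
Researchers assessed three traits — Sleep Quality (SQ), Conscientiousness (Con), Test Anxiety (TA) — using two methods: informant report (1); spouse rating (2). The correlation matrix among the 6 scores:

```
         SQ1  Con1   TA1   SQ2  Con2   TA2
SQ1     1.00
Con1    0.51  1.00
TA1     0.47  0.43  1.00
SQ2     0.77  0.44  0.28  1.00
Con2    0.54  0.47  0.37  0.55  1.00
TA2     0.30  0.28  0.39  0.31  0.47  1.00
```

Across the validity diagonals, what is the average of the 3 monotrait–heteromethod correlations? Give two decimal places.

Convergent values: 0.77, 0.47, 0.39; mean = 1.63/3 = 0.54.

0.54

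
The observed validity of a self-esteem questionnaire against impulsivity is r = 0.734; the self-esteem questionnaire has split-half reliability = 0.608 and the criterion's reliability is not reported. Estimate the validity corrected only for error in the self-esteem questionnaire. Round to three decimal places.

0.941

Single correction: r_c = r_obs / √r_xx = 0.734 / √0.608 = 0.734 / 0.7797 ≈ 0.941.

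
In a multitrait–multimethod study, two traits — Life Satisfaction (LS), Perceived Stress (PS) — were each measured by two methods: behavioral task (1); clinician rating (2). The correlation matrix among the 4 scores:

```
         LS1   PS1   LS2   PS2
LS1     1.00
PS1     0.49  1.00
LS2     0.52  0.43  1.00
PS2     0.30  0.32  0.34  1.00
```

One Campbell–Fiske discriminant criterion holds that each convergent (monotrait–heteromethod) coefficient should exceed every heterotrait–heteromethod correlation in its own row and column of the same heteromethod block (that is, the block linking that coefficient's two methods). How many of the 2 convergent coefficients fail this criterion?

1

Checking each validity diagonal entry against its comparison values:
LS (methods 1·2): 0.52 vs {0.30, 0.43} → pass.
PS (methods 1·2): 0.32 vs {0.43, 0.30} → fail.
1 of 2 fail.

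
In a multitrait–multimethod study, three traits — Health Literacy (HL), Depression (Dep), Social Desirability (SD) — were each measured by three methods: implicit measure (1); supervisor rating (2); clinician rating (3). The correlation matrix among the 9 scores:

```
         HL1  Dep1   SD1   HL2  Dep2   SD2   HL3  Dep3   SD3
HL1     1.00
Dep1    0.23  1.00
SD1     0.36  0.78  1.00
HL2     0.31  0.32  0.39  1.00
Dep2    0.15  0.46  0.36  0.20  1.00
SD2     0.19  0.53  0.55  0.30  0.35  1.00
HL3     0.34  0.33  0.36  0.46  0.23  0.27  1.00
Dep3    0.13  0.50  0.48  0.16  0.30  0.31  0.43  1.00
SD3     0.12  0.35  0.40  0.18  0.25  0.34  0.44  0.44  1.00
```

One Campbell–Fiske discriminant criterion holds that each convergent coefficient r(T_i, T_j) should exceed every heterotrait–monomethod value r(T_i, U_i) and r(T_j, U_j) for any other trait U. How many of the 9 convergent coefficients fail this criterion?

8

Each convergent coefficient versus the relevant comparison correlations:
HL (methods 1·2): 0.31 vs {0.23, 0.20, 0.36, 0.30} → fail.
HL (methods 1·3): 0.34 vs {0.23, 0.43, 0.36, 0.44} → fail.
HL (methods 2·3): 0.46 vs {0.20, 0.43, 0.30, 0.44} → pass.
Dep (methods 1·2): 0.46 vs {0.23, 0.20, 0.78, 0.35} → fail.
Dep (methods 1·3): 0.50 vs {0.23, 0.43, 0.78, 0.44} → fail.
Dep (methods 2·3): 0.30 vs {0.20, 0.43, 0.35, 0.44} → fail.
SD (methods 1·2): 0.55 vs {0.36, 0.30, 0.78, 0.35} → fail.
SD (methods 1·3): 0.40 vs {0.36, 0.44, 0.78, 0.44} → fail.
SD (methods 2·3): 0.34 vs {0.30, 0.44, 0.35, 0.44} → fail.
8 of 9 fail.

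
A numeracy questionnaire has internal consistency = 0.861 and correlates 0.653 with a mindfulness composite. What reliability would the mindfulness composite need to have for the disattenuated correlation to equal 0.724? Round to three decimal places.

0.945

r_true = r_obs / √(r_xx · r_yy) ⇒ 0.724 = 0.653 / √(0.861 · r_yy).
√(0.861 · r_yy) = 0.653 / 0.724 = 0.9019; 0.861 · r_yy = 0.8134; r_yy = 0.8134 / 0.861 ≈ 0.945.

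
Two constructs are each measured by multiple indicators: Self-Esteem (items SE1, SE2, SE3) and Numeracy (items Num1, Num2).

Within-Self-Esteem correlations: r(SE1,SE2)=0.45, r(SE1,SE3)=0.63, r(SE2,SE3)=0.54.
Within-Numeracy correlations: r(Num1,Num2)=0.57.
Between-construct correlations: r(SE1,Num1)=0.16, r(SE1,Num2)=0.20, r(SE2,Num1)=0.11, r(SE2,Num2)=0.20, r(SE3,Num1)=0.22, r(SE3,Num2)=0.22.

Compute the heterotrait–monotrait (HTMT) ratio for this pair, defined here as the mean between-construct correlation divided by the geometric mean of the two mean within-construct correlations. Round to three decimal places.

0.333

Mean between = 1.11/6 = 0.1850.
Mean within-SE = 1.62/3 = 0.5400; mean within-Num = 0.57/1 = 0.5700.
Geometric mean = √(0.5400 × 0.5700) = 0.5548.
HTMT = 0.1850 / 0.5548 = 0.333.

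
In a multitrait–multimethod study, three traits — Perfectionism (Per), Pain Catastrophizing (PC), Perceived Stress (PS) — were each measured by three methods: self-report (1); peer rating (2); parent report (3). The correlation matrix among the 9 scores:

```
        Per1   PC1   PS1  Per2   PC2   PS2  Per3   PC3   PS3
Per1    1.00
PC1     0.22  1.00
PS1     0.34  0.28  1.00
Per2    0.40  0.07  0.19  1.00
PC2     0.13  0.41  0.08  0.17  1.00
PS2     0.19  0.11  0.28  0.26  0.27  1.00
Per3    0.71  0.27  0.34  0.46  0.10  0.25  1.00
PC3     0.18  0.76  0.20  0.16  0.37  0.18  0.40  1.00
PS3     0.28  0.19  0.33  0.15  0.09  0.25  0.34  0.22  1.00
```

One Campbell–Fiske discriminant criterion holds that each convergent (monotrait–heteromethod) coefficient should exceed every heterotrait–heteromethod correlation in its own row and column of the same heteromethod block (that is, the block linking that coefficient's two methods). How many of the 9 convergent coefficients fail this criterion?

Convergent coefficients and their comparison sets:
Per (methods 1·2): 0.40 vs {0.13, 0.07, 0.19, 0.19} → pass.
Per (methods 1·3): 0.71 vs {0.18, 0.27, 0.28, 0.34} → pass.
Per (methods 2·3): 0.46 vs {0.16, 0.10, 0.15, 0.25} → pass.
PC (methods 1·2): 0.41 vs {0.07, 0.13, 0.11, 0.08} → pass.
PC (methods 1·3): 0.76 vs {0.27, 0.18, 0.19, 0.20} → pass.
PC (methods 2·3): 0.37 vs {0.10, 0.16, 0.09, 0.18} → pass.
PS (methods 1·2): 0.28 vs {0.19, 0.19, 0.08, 0.11} → pass.
PS (methods 1·3): 0.33 vs {0.34, 0.28, 0.20, 0.19} → fail.
PS (methods 2·3): 0.25 vs {0.25, 0.15, 0.18, 0.09} → fail.
2 of 9 fail.

2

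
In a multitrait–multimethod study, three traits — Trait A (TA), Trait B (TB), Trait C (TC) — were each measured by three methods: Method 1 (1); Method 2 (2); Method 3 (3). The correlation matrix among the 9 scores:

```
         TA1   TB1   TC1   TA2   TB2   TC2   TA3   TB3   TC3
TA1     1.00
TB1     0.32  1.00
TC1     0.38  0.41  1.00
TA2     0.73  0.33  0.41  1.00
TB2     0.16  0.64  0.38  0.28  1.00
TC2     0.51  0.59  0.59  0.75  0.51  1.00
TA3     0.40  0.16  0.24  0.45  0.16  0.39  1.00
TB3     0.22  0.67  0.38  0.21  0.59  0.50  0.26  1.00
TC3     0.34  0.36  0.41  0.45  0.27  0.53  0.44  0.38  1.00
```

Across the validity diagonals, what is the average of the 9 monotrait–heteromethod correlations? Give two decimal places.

0.56

Convergent values: 0.73, 0.40, 0.45, 0.64, 0.67, 0.59, 0.59, 0.41, 0.53; mean = 5.01/9 = 0.56.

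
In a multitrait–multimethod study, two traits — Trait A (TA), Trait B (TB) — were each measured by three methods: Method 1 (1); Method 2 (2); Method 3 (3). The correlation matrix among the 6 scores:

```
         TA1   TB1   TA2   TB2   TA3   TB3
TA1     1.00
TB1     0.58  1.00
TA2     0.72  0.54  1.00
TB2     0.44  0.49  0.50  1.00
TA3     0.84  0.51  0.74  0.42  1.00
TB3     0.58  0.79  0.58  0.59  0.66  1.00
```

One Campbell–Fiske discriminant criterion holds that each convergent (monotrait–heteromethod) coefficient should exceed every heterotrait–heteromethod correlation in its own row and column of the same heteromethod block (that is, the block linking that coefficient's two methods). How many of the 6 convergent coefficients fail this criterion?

1

Each convergent coefficient versus the relevant comparison correlations:
TA (methods 1·2): 0.72 vs {0.44, 0.54} → pass.
TA (methods 1·3): 0.84 vs {0.58, 0.51} → pass.
TA (methods 2·3): 0.74 vs {0.58, 0.42} → pass.
TB (methods 1·2): 0.49 vs {0.54, 0.44} → fail.
TB (methods 1·3): 0.79 vs {0.51, 0.58} → pass.
TB (methods 2·3): 0.59 vs {0.42, 0.58} → pass.
1 of 6 fail.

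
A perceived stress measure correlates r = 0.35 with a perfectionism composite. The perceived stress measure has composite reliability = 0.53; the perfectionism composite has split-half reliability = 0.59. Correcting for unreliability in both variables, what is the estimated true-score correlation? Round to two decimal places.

r_true = r_obs / √(r_xx · r_yy) = 0.35 / √(0.53 × 0.59) = 0.35 / √0.3127 = 0.35 / 0.5592 ≈ 0.63.

0.63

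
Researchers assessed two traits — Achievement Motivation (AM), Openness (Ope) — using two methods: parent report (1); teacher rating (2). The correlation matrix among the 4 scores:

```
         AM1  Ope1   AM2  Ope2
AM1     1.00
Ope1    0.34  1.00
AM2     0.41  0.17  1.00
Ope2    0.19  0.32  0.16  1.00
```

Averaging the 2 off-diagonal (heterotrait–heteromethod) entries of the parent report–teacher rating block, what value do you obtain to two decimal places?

0.18

HTHM values (method 1 × method 2): 0.19, 0.17; mean = 0.36/2 = 0.18.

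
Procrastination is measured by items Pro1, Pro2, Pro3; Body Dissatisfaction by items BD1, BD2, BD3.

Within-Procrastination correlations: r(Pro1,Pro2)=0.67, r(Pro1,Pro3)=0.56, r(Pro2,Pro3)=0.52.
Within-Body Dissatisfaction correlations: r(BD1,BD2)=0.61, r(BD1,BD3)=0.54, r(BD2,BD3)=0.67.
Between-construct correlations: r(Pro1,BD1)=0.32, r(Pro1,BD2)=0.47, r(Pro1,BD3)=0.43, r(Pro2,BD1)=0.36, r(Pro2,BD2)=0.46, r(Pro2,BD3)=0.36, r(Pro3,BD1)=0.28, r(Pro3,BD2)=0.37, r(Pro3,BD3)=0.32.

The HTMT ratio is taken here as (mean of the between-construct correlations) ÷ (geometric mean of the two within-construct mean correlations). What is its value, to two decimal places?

0.63

Mean between = 3.37/9 = 0.3744.
Mean within-Pro = 1.75/3 = 0.5833; mean within-BD = 1.82/3 = 0.6067.
Geometric mean = √(0.5833 × 0.6067) = 0.5949.
HTMT = 0.3744 / 0.5949 = 0.63.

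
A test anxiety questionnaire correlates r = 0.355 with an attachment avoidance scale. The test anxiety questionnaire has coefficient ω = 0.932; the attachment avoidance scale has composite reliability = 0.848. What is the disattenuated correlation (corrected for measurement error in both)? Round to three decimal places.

r_true = r_obs / √(r_xx · r_yy) = 0.355 / √(0.932 × 0.848) = 0.355 / √0.790336 = 0.355 / 0.8890 ≈ 0.399.

0.399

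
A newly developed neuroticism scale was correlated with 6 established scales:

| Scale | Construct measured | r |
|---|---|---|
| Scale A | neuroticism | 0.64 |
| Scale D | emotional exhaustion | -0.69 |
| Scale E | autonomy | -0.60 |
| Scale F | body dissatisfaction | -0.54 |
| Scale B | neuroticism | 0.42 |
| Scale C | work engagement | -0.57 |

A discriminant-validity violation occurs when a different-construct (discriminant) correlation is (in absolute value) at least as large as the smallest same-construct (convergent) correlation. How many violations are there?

4

Convergent (same construct = neuroticism): Scale A, Scale B.
Smallest convergent = 0.42. Discriminant |r|: 0.69, 0.60, 0.54, 0.57; count ≥ 0.42 → 4.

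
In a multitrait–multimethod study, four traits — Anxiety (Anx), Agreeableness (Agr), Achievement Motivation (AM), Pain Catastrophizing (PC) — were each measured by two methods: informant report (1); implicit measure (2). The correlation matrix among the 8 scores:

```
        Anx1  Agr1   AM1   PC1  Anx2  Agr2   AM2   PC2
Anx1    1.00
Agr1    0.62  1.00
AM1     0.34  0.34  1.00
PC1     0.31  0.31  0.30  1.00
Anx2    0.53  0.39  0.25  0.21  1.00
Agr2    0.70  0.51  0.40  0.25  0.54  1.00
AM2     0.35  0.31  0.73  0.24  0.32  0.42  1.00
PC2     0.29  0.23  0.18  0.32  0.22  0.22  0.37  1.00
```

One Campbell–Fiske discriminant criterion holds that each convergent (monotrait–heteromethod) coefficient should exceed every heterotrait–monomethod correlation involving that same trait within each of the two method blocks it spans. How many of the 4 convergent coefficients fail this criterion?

3

Each convergent coefficient versus the relevant comparison correlations:
Anx (methods 1·2): 0.53 vs {0.62, 0.54, 0.34, 0.32, 0.31, 0.22} → fail.
Agr (methods 1·2): 0.51 vs {0.62, 0.54, 0.34, 0.42, 0.31, 0.22} → fail.
AM (methods 1·2): 0.73 vs {0.34, 0.32, 0.34, 0.42, 0.30, 0.37} → pass.
PC (methods 1·2): 0.32 vs {0.31, 0.22, 0.31, 0.22, 0.30, 0.37} → fail.
3 of 4 fail.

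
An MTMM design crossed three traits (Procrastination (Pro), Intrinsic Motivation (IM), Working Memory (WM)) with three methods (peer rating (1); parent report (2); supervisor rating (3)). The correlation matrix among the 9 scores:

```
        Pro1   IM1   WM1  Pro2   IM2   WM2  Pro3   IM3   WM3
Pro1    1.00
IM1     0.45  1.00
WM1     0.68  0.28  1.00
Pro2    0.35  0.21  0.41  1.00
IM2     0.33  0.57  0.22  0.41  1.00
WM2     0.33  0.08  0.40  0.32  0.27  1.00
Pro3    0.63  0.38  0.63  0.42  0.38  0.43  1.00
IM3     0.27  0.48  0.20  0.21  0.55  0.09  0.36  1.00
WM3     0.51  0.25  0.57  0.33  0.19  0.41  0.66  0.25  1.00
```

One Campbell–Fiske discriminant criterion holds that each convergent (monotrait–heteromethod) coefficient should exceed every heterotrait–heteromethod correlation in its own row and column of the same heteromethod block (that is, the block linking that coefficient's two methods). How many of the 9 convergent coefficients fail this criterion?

6

Convergent coefficients and their comparison sets:
Pro (methods 1·2): 0.35 vs {0.33, 0.21, 0.33, 0.41} → fail.
Pro (methods 1·3): 0.63 vs {0.27, 0.38, 0.51, 0.63} → fail.
Pro (methods 2·3): 0.42 vs {0.21, 0.38, 0.33, 0.43} → fail.
IM (methods 1·2): 0.57 vs {0.21, 0.33, 0.08, 0.22} → pass.
IM (methods 1·3): 0.48 vs {0.38, 0.27, 0.25, 0.20} → pass.
IM (methods 2·3): 0.55 vs {0.38, 0.21, 0.19, 0.09} → pass.
WM (methods 1·2): 0.40 vs {0.41, 0.33, 0.22, 0.08} → fail.
WM (methods 1·3): 0.57 vs {0.63, 0.51, 0.20, 0.25} → fail.
WM (methods 2·3): 0.41 vs {0.43, 0.33, 0.09, 0.19} → fail.
6 of 9 fail.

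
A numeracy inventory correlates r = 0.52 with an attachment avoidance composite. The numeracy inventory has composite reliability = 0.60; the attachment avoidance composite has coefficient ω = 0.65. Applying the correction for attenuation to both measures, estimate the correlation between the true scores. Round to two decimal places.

0.83

r_true = r_obs / √(r_xx · r_yy) = 0.52 / √(0.60 × 0.65) = 0.52 / √0.3900 = 0.52 / 0.6245 ≈ 0.83.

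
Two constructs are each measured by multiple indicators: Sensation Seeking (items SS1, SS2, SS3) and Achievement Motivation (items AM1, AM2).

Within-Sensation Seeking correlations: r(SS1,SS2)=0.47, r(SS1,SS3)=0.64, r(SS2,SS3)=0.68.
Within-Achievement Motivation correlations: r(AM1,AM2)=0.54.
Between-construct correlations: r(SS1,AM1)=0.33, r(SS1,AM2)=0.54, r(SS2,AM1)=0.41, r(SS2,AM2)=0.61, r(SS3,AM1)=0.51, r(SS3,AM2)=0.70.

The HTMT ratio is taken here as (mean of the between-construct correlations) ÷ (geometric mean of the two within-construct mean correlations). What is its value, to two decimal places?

0.91

Between-construct mean = 3.10/6 = 0.5167.
Mean within-SS = 1.79/3 = 0.5967; mean within-AM = 0.54/1 = 0.5400.
Geometric mean = √(0.5967 × 0.5400) = 0.5676.
HTMT = 0.5167 / 0.5676 = 0.91.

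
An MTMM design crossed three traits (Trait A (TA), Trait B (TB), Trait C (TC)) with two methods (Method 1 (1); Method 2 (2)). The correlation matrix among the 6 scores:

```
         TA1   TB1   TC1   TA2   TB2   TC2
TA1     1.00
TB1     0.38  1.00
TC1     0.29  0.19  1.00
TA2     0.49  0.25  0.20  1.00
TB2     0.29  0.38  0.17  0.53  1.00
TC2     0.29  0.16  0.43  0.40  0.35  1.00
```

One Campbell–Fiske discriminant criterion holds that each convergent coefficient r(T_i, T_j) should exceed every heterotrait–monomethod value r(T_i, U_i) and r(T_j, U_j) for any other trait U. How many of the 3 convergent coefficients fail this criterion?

Checking each validity diagonal entry against its comparison values:
TA (methods 1·2): 0.49 vs {0.38, 0.53, 0.29, 0.40} → fail.
TB (methods 1·2): 0.38 vs {0.38, 0.53, 0.19, 0.35} → fail.
TC (methods 1·2): 0.43 vs {0.29, 0.40, 0.19, 0.35} → pass.
2 of 3 fail.

2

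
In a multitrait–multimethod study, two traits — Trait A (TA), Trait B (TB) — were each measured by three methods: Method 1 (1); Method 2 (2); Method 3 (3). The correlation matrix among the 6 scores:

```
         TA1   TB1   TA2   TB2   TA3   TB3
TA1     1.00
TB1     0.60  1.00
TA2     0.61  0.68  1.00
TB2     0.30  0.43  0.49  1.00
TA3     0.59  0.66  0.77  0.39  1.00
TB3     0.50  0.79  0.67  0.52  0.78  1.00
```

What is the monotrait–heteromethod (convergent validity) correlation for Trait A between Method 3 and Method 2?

0.77

Same trait (TA), different methods: r(TA3, TA2) = 0.77.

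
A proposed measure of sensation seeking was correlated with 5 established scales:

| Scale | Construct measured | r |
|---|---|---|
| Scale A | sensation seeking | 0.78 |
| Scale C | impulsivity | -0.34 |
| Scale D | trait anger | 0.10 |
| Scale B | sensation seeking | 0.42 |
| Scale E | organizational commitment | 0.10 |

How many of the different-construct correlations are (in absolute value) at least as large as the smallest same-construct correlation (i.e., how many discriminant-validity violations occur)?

0

Convergent (same construct = sensation seeking): Scale A, Scale B.
Smallest convergent = 0.42. Discriminant |r|: 0.34, 0.10, 0.10; count ≥ 0.42 → 0.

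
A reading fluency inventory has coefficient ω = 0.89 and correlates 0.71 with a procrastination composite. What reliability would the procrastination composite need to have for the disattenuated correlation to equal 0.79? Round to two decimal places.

0.91

r_true = r_obs / √(r_xx · r_yy) ⇒ 0.79 = 0.71 / √(0.89 · r_yy).
√(0.89 · r_yy) = 0.71 / 0.79 = 0.8987; 0.89 · r_yy = 0.8077; r_yy = 0.8077 / 0.89 ≈ 0.91.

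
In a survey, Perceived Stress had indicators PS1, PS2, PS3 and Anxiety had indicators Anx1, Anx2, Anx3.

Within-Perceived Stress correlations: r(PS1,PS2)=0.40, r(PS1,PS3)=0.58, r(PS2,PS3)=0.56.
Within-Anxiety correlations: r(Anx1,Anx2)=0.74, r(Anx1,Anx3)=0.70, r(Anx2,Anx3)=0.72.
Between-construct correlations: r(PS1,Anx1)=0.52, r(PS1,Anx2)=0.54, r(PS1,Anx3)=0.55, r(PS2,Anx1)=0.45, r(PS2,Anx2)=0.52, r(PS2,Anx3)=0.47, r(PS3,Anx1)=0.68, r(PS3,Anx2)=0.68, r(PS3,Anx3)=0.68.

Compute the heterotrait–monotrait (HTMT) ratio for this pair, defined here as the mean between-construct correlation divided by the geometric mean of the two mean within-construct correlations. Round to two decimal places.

Between-construct mean = 5.09/9 = 0.5656.
Mean within-PS = 1.54/3 = 0.5133; mean within-Anx = 2.16/3 = 0.7200.
Geometric mean = √(0.5133 × 0.7200) = 0.6079.
HTMT = 0.5656 / 0.6079 = 0.93.

0.93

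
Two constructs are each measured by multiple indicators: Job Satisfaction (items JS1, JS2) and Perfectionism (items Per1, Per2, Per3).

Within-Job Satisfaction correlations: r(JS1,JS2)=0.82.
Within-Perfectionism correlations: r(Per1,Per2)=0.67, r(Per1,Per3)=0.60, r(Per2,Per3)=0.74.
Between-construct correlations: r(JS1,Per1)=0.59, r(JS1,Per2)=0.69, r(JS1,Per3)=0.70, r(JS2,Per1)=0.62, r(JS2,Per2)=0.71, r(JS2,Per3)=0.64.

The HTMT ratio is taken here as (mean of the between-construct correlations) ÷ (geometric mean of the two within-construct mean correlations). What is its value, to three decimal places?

Mean heterotrait r = 3.95/6 = 0.6583.
Mean within-JS = 0.82/1 = 0.8200; mean within-Per = 2.01/3 = 0.6700.
Geometric mean = √(0.8200 × 0.6700) = 0.7412.
HTMT = 0.6583 / 0.7412 = 0.888.

0.888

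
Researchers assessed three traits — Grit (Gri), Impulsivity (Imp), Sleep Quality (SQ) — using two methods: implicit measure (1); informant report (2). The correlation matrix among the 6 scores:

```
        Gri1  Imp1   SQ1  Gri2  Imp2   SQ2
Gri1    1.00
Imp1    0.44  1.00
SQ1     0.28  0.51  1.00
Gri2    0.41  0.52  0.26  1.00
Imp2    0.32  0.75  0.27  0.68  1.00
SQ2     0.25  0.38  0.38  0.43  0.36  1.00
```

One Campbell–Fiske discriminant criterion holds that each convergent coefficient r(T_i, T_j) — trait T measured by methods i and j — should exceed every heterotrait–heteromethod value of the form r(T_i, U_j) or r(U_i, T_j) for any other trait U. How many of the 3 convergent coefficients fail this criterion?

Each convergent coefficient versus the relevant comparison correlations:
Gri (methods 1·2): 0.41 vs {0.32, 0.52, 0.25, 0.26} → fail.
Imp (methods 1·2): 0.75 vs {0.52, 0.32, 0.38, 0.27} → pass.
SQ (methods 1·2): 0.38 vs {0.26, 0.25, 0.27, 0.38} → fail.
2 of 3 fail.

2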